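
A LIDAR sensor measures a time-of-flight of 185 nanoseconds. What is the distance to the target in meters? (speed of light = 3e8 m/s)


tof = 185 ns = 1.85e-07 s
dist = c * tof / 2
= 3e8 * 1.85e-07 / 2
= 27.75 m


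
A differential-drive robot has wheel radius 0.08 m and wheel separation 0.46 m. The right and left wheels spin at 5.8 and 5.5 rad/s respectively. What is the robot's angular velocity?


vR = r*wR = 0.08*5.8 = 0.464 m/s
vL = r*wL = 0.08*5.5 = 0.44 m/s
v = (vR+vL)/2 = 0.452 m/s
omega = (vR-vL)/L = 0.0522 rad/s
angular velocity = 0.0522 rad/s


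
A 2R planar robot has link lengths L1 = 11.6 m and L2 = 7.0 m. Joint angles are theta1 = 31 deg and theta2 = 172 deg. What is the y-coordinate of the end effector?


Convert angles to radians: theta1 = 0.5411, theta2 = 3.002
y = L1*sin(theta1) + L2*sin(theta1+theta2)
y = 5.9744 + -2.7351
y = 3.2393


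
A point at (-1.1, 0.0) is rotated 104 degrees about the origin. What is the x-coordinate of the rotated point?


x' = x*cos(theta) - y*sin(theta)
cos(104 deg) = -0.2419, sin(104 deg) = 0.9703
x' = -1.1 * -0.2419 - 0.0 * 0.9703
= 0.2661 - 0.0
= 0.2661


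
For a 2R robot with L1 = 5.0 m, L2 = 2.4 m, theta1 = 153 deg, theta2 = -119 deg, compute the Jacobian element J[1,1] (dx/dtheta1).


J[1,1] = -L1*sin(t1) - L2*sin(t1+t2)
= -5.0*sin(153) - 2.4*sin(34)
= -3.612


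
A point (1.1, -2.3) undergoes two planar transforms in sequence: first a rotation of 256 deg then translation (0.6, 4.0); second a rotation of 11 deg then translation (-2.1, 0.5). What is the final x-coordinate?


After transform 1:
x1 = cos(256)*1.1 - sin(256)*-2.3 + 0.6 = -1.8978
y1 = sin(256)*1.1 + cos(256)*-2.3 + 4.0 = 3.4891
After transform 2:
x2 = cos(11)*-1.8978 - sin(11)*3.4891 + -2.1
= -4.6287


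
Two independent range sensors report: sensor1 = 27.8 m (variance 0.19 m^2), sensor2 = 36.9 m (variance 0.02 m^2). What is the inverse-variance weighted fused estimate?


w1 = (1/var1) / (1/var1 + 1/var2)
   = 5.2632 / (5.2632 + 50.0) = 0.0952
w2 = 1 - w1 = 0.9048
fused = w1*s1 + w2*s2 = 2.6476 + 33.3857
= 36.0333 m


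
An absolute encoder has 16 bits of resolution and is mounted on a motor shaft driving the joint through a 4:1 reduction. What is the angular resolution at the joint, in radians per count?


counts = 2^16 = 65536
effective counts at joint = 65536 * 4 = 262144
resolution = 2*pi / 262144
= 2.3968e-05 rad/count


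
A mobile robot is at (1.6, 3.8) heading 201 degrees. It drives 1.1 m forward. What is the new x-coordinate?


x_new = x0 + d*cos(theta)
= 1.6 + 1.1*cos(201)
= 1.6 + -1.0269
= 0.5731


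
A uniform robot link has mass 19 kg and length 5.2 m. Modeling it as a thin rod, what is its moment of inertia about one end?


I = (1/3) * m * L^2
= (1/3) * 19 * 5.2^2
= 0.333333 * 19 * 27.04
= 171.2533 kg*m^2


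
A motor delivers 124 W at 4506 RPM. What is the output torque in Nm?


omega = 4506 * 2*pi/60 = 471.8672 rad/s
tau = P / omega = 124 / 471.8672
= 0.2628 Nm


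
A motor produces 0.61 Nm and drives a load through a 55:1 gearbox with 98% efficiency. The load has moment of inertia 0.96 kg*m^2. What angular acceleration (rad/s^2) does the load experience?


tau_out = tau_motor * N * eta
= 0.61 * 55 * 0.98 = 32.879 Nm
alpha = tau_out / I = 32.879 / 0.96
= 34.249 rad/s^2


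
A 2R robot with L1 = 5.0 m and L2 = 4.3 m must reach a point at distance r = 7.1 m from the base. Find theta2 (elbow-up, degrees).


cos(theta2) = (r^2 - L1^2 - L2^2) / (2*L1*L2)
cos(theta2) = (50.41 - 25.0 - 18.49) / 43.0
cos(theta2) = 0.16093
theta2 = 80.7391 degrees


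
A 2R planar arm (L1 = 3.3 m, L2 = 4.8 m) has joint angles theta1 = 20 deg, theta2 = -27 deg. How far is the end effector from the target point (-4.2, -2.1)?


End effector via forward kinematics:
x = L1*cos(t1) + L2*cos(t1+t2) = 7.8652
y = L1*sin(t1) + L2*sin(t1+t2) = 0.5437
Distance to target:
d = sqrt((-4.2 - 7.8652)^2 + (-2.1 - 0.5437)^2)
= sqrt(145.5692 + 6.9891)
= 12.3515 m


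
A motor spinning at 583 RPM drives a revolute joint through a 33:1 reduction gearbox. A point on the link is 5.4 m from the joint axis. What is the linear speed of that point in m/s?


omega_motor = 583 * 2*pi/60 = 61.0516 rad/s
omega_joint = omega_motor / 33 = 1.85 rad/s
v = omega_joint * r = 1.85 * 5.4
= 9.9903 m/s


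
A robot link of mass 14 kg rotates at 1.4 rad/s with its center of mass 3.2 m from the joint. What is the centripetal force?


F = m * omega^2 * r
= 14 * 1.4^2 * 3.2
= 14 * 1.96 * 3.2
= 87.808 N


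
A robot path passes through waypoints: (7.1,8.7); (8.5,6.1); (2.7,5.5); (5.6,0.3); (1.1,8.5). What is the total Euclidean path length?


Segment lengths:
  seg1 = sqrt((1.4)^2 + (-2.6)^2) = 2.953
  seg2 = sqrt((-5.8)^2 + (-0.6)^2) = 5.831
  seg3 = sqrt((2.9)^2 + (-5.2)^2) = 5.954
  seg4 = sqrt((-4.5)^2 + (8.2)^2) = 9.3536
Total = 24.0915


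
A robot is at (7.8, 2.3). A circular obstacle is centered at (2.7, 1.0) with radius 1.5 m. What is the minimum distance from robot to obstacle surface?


center_dist = sqrt((7.8-2.7)^2 + (2.3-1.0)^2)
= sqrt(26.01 + 1.69)
= 5.2631
min_dist = center_dist - radius = 5.2631 - 1.5 = 3.7631 m


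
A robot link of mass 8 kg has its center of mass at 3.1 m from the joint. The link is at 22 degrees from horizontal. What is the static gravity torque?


tau = m*g*L*cos(angle)
= 8 * 9.81 * 3.1 * cos(22 deg)
= 8 * 9.81 * 3.1 * 0.9272
= 225.5727 Nm


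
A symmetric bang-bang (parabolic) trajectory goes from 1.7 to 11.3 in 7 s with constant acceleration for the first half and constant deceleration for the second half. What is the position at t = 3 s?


Symmetric rest-to-rest: each phase covers (pf-p0)/2 in time T/2. 0.5*a*(T/2)^2 = (pf-p0)/2 => a = 4*(pf-p0)/T^2
a = 4*(11.3-1.7)/7^2 = 0.7837
t = 3 is in the acceleration phase (t <= T/2).
p = p0 + 0.5*a*t^2 = 1.7 + 0.5*0.7837*3^2
= 5.2265


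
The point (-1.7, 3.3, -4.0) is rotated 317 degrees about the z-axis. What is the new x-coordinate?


Rotation about z-axis: x' = x*cos(theta) - y*sin(theta)
= -1.7 * 0.7314 - 3.3 * -0.682
= 1.0073


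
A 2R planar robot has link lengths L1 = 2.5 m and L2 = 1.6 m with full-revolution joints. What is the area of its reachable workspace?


r_max = L1 + L2 = 4.1 m
r_min = |L1 - L2| = 0.9 m
Area = pi*(r_max^2 - r_min^2)
= pi*(16.81 - 0.81)
= pi * 16.0
= 50.2655 m^2


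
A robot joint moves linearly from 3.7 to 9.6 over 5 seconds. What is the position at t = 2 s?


s = t/T = 2/5 = 0.4
p(t) = p0 + (pf-p0)*s
= 3.7 + (9.6 - 3.7) * 0.4
= 6.06


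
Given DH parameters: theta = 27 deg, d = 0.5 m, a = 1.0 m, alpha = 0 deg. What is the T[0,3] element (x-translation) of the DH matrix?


T[0,3] = a * cos(theta)
= 1.0 * cos(27 deg)
= 1.0 * 0.891
= 0.891


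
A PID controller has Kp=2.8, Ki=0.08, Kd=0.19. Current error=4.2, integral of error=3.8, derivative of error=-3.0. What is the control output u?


u = Kp*e + Ki*int(e) + Kd*de/dt
= 2.8*4.2 + 0.08*3.8 + 0.19*(-3.0)
= 11.76 + 0.304 + -0.57
= 11.494


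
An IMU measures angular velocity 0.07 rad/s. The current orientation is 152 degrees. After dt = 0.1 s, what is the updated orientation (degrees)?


delta_theta = w * dt = 0.07 * 0.1 = 0.007 rad
= 0.4011 deg
theta_new = 152 + 0.4011 = 152.4011 deg


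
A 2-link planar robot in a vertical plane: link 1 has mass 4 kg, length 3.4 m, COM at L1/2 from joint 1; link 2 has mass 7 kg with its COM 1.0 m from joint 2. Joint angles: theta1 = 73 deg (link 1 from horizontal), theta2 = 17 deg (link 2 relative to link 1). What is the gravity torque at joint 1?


Horizontal distance from joint 1 to link-1 COM:
  x_c1 = (L1/2)*cos(t1) = 1.7 * 0.2924 = 0.497 m
Horizontal distance from joint 1 to link-2 COM:
  x_c2 = L1*cos(t1) + Lc2*cos(t1+t2)
       = 3.4*0.2924 + 1.0*0.0 = 0.9941 m
tau1 = m1*g*x_c1 + m2*g*x_c2
     = 4*9.81*0.497 + 7*9.81*0.9941
     = 19.5035 + 68.2624
     = 87.7659 Nm


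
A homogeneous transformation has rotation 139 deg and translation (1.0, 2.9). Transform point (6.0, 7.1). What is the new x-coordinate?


x' = cos(theta)*px - sin(theta)*py + tx
= -0.7547*6.0 - 0.6561*7.1 + 1.0
= -8.1863


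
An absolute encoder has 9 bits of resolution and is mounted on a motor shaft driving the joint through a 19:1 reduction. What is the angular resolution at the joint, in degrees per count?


counts = 2^9 = 512
effective counts at joint = 512 * 19 = 9728
resolution = 360 / 9728
= 0.037 deg/count


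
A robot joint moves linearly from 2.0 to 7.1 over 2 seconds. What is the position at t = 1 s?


s = t/T = 1/2 = 0.5
p(t) = p0 + (pf-p0)*s
= 2.0 + (7.1 - 2.0) * 0.5
= 4.55


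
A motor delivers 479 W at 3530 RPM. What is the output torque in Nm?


omega = 3530 * 2*pi/60 = 369.6607 rad/s
tau = P / omega = 479 / 369.6607
= 1.2958 Nm


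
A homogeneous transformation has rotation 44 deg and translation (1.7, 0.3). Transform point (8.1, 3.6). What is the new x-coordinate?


x' = cos(theta)*px - sin(theta)*py + tx
= 0.7193*8.1 - 0.6947*3.6 + 1.7
= 5.0259


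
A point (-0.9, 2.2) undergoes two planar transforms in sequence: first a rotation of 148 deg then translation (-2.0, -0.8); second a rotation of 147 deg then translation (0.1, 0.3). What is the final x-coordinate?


After transform 1:
x1 = cos(148)*-0.9 - sin(148)*2.2 + -2.0 = -2.4026
y1 = sin(148)*-0.9 + cos(148)*2.2 + -0.8 = -3.1426
After transform 2:
x2 = cos(147)*-2.4026 - sin(147)*-3.1426 + 0.1
= 3.8266


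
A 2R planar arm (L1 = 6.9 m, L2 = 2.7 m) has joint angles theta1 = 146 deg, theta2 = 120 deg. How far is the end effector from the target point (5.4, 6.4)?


End effector via forward kinematics:
x = L1*cos(t1) + L2*cos(t1+t2) = -5.9087
y = L1*sin(t1) + L2*sin(t1+t2) = 1.165
Distance to target:
d = sqrt((5.4 - -5.9087)^2 + (6.4 - 1.165)^2)
= sqrt(127.8867 + 27.4051)
= 12.4616 m


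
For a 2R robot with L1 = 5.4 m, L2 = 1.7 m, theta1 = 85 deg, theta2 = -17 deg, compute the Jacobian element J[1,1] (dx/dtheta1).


J[1,1] = -L1*sin(t1) - L2*sin(t1+t2)
= -5.4*sin(85) - 1.7*sin(68)
= -6.9557


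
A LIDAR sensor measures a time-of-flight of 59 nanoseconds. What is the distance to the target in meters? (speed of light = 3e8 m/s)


tof = 59 ns = 5.9e-08 s
dist = c * tof / 2
= 3e8 * 5.9e-08 / 2
= 8.85 m


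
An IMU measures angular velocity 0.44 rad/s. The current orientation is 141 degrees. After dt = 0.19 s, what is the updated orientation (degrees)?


delta_theta = w * dt = 0.44 * 0.19 = 0.0836 rad
= 4.7899 deg
theta_new = 141 + 4.7899 = 145.7899 deg


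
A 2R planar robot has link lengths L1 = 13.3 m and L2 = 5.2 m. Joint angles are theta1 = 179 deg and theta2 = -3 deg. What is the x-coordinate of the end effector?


Convert angles to radians: theta1 = 3.1241, theta2 = -0.0524
x = L1*cos(theta1) + L2*cos(theta1+theta2)
x = -13.298 + -5.1873
x = -18.4853


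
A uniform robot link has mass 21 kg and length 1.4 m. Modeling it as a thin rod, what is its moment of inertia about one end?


I = (1/3) * m * L^2
= (1/3) * 21 * 1.4^2
= 0.333333 * 21 * 1.96
= 13.72 kg*m^2


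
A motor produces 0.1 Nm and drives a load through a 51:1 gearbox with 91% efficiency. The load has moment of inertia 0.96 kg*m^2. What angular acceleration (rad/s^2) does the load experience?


tau_out = tau_motor * N * eta
= 0.1 * 51 * 0.91 = 4.641 Nm
alpha = tau_out / I = 4.641 / 0.96
= 4.8344 rad/s^2


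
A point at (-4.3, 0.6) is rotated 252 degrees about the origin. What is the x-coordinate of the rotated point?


x' = x*cos(theta) - y*sin(theta)
cos(252 deg) = -0.309, sin(252 deg) = -0.9511
x' = -4.3 * -0.309 - 0.6 * -0.9511
= 1.3288 - -0.5706
= 1.8994


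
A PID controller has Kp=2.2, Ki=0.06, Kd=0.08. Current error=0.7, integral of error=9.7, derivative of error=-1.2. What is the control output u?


u = Kp*e + Ki*int(e) + Kd*de/dt
= 2.2*0.7 + 0.06*9.7 + 0.08*(-1.2)
= 1.54 + 0.582 + -0.096
= 2.026


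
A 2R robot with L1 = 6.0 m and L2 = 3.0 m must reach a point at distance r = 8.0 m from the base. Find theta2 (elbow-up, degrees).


cos(theta2) = (r^2 - L1^2 - L2^2) / (2*L1*L2)
cos(theta2) = (64.0 - 36.0 - 9.0) / 36.0
cos(theta2) = 0.527778
theta2 = 58.1446 degrees


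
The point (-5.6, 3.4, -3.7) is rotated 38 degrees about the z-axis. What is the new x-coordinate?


Rotation about z-axis: x' = x*cos(theta) - y*sin(theta)
= -5.6 * 0.788 - 3.4 * 0.6157
= -6.5061


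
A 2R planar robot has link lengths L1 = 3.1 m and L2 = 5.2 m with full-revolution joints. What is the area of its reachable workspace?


r_max = L1 + L2 = 8.3 m
r_min = |L1 - L2| = 2.1 m
Area = pi*(r_max^2 - r_min^2)
= pi*(68.89 - 4.41)
= pi * 64.48
= 202.5699 m^2


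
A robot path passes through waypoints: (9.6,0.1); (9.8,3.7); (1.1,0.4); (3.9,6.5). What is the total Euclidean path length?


Segment lengths:
  seg1 = sqrt((0.2)^2 + (3.6)^2) = 3.6056
  seg2 = sqrt((-8.7)^2 + (-3.3)^2) = 9.3048
  seg3 = sqrt((2.8)^2 + (6.1)^2) = 6.7119
Total = 19.6223


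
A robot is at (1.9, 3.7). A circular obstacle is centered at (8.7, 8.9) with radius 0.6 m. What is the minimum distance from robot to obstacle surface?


center_dist = sqrt((1.9-8.7)^2 + (3.7-8.9)^2)
= sqrt(46.24 + 27.04)
= 8.5604
min_dist = center_dist - radius = 8.5604 - 0.6 = 7.9604 m


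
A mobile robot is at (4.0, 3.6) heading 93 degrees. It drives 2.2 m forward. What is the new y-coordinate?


y_new = y0 + d*sin(theta)
= 3.6 + 2.2*sin(93)
= 3.6 + 2.197
= 5.797


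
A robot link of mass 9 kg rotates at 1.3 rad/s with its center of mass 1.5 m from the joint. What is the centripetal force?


F = m * omega^2 * r
= 9 * 1.3^2 * 1.5
= 9 * 1.69 * 1.5
= 22.815 N


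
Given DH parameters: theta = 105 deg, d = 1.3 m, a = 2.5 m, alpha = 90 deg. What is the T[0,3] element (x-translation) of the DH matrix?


T[0,3] = a * cos(theta)
= 2.5 * cos(105 deg)
= 2.5 * -0.2588
= -0.647


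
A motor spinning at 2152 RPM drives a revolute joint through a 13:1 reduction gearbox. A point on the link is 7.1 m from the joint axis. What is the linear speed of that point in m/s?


omega_motor = 2152 * 2*pi/60 = 225.3569 rad/s
omega_joint = omega_motor / 13 = 17.3351 rad/s
v = omega_joint * r = 17.3351 * 7.1
= 123.0795 m/s


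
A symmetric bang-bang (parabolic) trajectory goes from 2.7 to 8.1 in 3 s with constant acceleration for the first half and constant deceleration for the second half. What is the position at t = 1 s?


Symmetric rest-to-rest: each phase covers (pf-p0)/2 in time T/2. 0.5*a*(T/2)^2 = (pf-p0)/2 => a = 4*(pf-p0)/T^2
a = 4*(8.1-2.7)/3^2 = 2.4
t = 1 is in the acceleration phase (t <= T/2).
p = p0 + 0.5*a*t^2 = 2.7 + 0.5*2.4*1^2
= 3.9


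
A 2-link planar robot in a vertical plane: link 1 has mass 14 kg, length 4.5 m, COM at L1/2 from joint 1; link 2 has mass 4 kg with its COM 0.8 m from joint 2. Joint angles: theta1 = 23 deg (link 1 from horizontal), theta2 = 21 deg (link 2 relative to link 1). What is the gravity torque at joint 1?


Horizontal distance from joint 1 to link-1 COM:
  x_c1 = (L1/2)*cos(t1) = 2.25 * 0.9205 = 2.0711 m
Horizontal distance from joint 1 to link-2 COM:
  x_c2 = L1*cos(t1) + Lc2*cos(t1+t2)
       = 4.5*0.9205 + 0.8*0.7193 = 4.7177 m
tau1 = m1*g*x_c1 + m2*g*x_c2
     = 14*9.81*2.0711 + 4*9.81*4.7177
     = 284.4498 + 185.1243
     = 469.5741 Nm


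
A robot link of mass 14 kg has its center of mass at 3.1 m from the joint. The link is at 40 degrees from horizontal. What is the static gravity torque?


tau = m*g*L*cos(angle)
= 14 * 9.81 * 3.1 * cos(40 deg)
= 14 * 9.81 * 3.1 * 0.766
= 326.1465 Nm


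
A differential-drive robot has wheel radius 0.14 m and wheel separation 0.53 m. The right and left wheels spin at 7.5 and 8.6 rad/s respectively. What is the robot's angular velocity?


vR = r*wR = 0.14*7.5 = 1.05 m/s
vL = r*wL = 0.14*8.6 = 1.204 m/s
v = (vR+vL)/2 = 1.127 m/s
omega = (vR-vL)/L = -0.2906 rad/s
angular velocity = -0.2906 rad/s


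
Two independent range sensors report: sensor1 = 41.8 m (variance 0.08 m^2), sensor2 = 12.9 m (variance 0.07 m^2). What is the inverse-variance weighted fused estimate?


w1 = (1/var1) / (1/var1 + 1/var2)
   = 12.5 / (12.5 + 14.2857) = 0.4667
w2 = 1 - w1 = 0.5333
fused = w1*s1 + w2*s2 = 19.5067 + 6.88
= 26.3867 m


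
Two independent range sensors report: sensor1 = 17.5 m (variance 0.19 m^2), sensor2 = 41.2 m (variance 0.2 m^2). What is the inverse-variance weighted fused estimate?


w1 = (1/var1) / (1/var1 + 1/var2)
   = 5.2632 / (5.2632 + 5.0) = 0.5128
w2 = 1 - w1 = 0.4872
fused = w1*s1 + w2*s2 = 8.9744 + 20.0718
= 29.0462 m


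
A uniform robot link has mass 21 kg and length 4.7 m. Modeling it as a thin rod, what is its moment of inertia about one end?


I = (1/3) * m * L^2
= (1/3) * 21 * 4.7^2
= 0.333333 * 21 * 22.09
= 154.63 kg*m^2


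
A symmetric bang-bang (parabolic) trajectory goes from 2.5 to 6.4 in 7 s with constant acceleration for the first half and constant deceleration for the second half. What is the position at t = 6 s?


Symmetric rest-to-rest: each phase covers (pf-p0)/2 in time T/2. 0.5*a*(T/2)^2 = (pf-p0)/2 => a = 4*(pf-p0)/T^2
a = 4*(6.4-2.5)/7^2 = 0.3184
t = 6 is in the deceleration phase (t > T/2).
p = pf - 0.5*a*(T-t)^2 = 6.4 - 0.5*0.3184*1^2
= 6.2408


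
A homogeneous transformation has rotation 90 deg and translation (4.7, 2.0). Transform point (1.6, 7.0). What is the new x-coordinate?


x' = cos(theta)*px - sin(theta)*py + tx
= 0.0*1.6 - 1.0*7.0 + 4.7
= -2.3


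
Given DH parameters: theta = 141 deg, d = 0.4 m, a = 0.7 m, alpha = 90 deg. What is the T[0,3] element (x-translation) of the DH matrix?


T[0,3] = a * cos(theta)
= 0.7 * cos(141 deg)
= 0.7 * -0.7771
= -0.544


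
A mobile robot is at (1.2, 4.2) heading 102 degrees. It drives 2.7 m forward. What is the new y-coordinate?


y_new = y0 + d*sin(theta)
= 4.2 + 2.7*sin(102)
= 4.2 + 2.641
= 6.841


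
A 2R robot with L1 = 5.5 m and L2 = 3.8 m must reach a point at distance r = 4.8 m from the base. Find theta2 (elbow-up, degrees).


cos(theta2) = (r^2 - L1^2 - L2^2) / (2*L1*L2)
cos(theta2) = (23.04 - 30.25 - 14.44) / 41.8
cos(theta2) = -0.517943
theta2 = 121.1943 degrees


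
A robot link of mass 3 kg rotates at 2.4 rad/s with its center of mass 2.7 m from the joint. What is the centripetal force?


F = m * omega^2 * r
= 3 * 2.4^2 * 2.7
= 3 * 5.76 * 2.7
= 46.656 N


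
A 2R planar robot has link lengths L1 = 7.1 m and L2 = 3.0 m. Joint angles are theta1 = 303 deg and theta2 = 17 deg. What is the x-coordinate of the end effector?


Convert angles to radians: theta1 = 5.2883, theta2 = 0.2967
x = L1*cos(theta1) + L2*cos(theta1+theta2)
x = 3.8669 + 2.2981
x = 6.1651


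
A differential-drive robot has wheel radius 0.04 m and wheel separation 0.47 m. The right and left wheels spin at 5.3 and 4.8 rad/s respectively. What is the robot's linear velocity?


vR = r*wR = 0.04*5.3 = 0.212 m/s
vL = r*wL = 0.04*4.8 = 0.192 m/s
v = (vR+vL)/2 = 0.202 m/s
omega = (vR-vL)/L = 0.0426 rad/s
linear velocity = 0.202 m/s


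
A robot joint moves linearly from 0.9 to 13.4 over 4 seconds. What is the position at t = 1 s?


s = t/T = 1/4 = 0.25
p(t) = p0 + (pf-p0)*s
= 0.9 + (13.4 - 0.9) * 0.25
= 4.025


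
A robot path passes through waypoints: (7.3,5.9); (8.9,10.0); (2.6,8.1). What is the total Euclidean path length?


Segment lengths:
  seg1 = sqrt((1.6)^2 + (4.1)^2) = 4.4011
  seg2 = sqrt((-6.3)^2 + (-1.9)^2) = 6.5803
Total = 10.9814


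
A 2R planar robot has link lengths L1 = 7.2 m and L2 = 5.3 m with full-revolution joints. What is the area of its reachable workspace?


r_max = L1 + L2 = 12.5 m
r_min = |L1 - L2| = 1.9 m
Area = pi*(r_max^2 - r_min^2)
= pi*(156.25 - 3.61)
= pi * 152.64
= 479.5327 m^2


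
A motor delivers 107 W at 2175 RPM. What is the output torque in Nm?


omega = 2175 * 2*pi/60 = 227.7655 rad/s
tau = P / omega = 107 / 227.7655
= 0.4698 Nm


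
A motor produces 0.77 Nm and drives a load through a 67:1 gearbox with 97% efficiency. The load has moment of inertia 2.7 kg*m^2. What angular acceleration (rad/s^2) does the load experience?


tau_out = tau_motor * N * eta
= 0.77 * 67 * 0.97 = 50.0423 Nm
alpha = tau_out / I = 50.0423 / 2.7
= 18.5342 rad/s^2


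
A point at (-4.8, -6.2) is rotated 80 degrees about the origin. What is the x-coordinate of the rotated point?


x' = x*cos(theta) - y*sin(theta)
cos(80 deg) = 0.1736, sin(80 deg) = 0.9848
x' = -4.8 * 0.1736 - -6.2 * 0.9848
= -0.8335 - -6.1058
= 5.2723


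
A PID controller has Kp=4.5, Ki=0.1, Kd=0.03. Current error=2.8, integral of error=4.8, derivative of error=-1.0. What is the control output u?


u = Kp*e + Ki*int(e) + Kd*de/dt
= 4.5*2.8 + 0.1*4.8 + 0.03*(-1.0)
= 12.6 + 0.48 + -0.03
= 13.05


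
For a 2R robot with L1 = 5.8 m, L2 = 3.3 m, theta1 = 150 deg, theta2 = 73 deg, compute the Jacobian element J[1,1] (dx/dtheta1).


J[1,1] = -L1*sin(t1) - L2*sin(t1+t2)
= -5.8*sin(150) - 3.3*sin(223)
= -0.6494


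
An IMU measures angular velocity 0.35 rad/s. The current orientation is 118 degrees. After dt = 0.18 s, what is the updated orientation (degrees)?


delta_theta = w * dt = 0.35 * 0.18 = 0.063 rad
= 3.6096 deg
theta_new = 118 + 3.6096 = 121.6096 deg


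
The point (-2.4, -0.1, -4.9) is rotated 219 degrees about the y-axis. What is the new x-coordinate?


Rotation about y-axis: x' = x*cos(theta) + z*sin(theta)
= -2.4 * -0.7771 + -4.9 * -0.6293
= 4.9488


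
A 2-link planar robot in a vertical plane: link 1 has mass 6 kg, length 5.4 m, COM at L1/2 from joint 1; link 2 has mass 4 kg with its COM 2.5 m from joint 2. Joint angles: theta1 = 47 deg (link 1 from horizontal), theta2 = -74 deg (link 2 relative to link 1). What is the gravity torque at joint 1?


Horizontal distance from joint 1 to link-1 COM:
  x_c1 = (L1/2)*cos(t1) = 2.7 * 0.682 = 1.8414 m
Horizontal distance from joint 1 to link-2 COM:
  x_c2 = L1*cos(t1) + Lc2*cos(t1+t2)
       = 5.4*0.682 + 2.5*0.891 = 5.9103 m
tau1 = m1*g*x_c1 + m2*g*x_c2
     = 6*9.81*1.8414 + 4*9.81*5.9103
     = 108.3845 + 231.9205
     = 340.305 Nm


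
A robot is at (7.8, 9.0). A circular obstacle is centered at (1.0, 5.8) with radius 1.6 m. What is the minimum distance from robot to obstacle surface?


center_dist = sqrt((7.8-1.0)^2 + (9.0-5.8)^2)
= sqrt(46.24 + 10.24)
= 7.5153
min_dist = center_dist - radius = 7.5153 - 1.6 = 5.9153 m


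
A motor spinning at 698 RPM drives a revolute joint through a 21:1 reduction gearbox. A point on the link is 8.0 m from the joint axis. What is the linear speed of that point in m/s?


omega_motor = 698 * 2*pi/60 = 73.0944 rad/s
omega_joint = omega_motor / 21 = 3.4807 rad/s
v = omega_joint * r = 3.4807 * 8.0
= 27.8455 m/s


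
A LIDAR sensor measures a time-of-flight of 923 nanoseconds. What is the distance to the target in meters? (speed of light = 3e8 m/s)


tof = 923 ns = 9.23e-07 s
dist = c * tof / 2
= 3e8 * 9.23e-07 / 2
= 138.45 m


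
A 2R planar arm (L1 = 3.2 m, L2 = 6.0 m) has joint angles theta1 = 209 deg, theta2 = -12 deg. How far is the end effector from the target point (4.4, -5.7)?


End effector via forward kinematics:
x = L1*cos(t1) + L2*cos(t1+t2) = -8.5366
y = L1*sin(t1) + L2*sin(t1+t2) = -3.3056
Distance to target:
d = sqrt((4.4 - -8.5366)^2 + (-5.7 - -3.3056)^2)
= sqrt(167.3559 + 5.7331)
= 13.1563 m


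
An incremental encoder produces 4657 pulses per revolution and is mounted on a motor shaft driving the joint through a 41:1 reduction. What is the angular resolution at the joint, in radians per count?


counts per rev = 4657
effective counts at joint = 4657 * 41 = 190937
resolution = 2*pi / 190937
= 3.2907e-05 rad/count


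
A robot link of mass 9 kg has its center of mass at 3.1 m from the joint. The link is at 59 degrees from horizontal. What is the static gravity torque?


tau = m*g*L*cos(angle)
= 9 * 9.81 * 3.1 * cos(59 deg)
= 9 * 9.81 * 3.1 * 0.515
= 140.9654 Nm


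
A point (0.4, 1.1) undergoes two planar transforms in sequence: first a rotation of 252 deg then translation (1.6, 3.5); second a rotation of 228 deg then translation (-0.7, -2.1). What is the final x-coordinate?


After transform 1:
x1 = cos(252)*0.4 - sin(252)*1.1 + 1.6 = 2.5226
y1 = sin(252)*0.4 + cos(252)*1.1 + 3.5 = 2.7797
After transform 2:
x2 = cos(228)*2.5226 - sin(228)*2.7797 + -0.7
= -0.3222


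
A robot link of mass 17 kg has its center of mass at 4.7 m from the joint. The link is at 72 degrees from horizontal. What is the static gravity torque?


tau = m*g*L*cos(angle)
= 17 * 9.81 * 4.7 * cos(72 deg)
= 17 * 9.81 * 4.7 * 0.309
= 242.2134 Nm


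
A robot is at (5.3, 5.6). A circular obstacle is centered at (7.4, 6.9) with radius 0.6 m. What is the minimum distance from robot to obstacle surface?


center_dist = sqrt((5.3-7.4)^2 + (5.6-6.9)^2)
= sqrt(4.41 + 1.69)
= 2.4698
min_dist = center_dist - radius = 2.4698 - 0.6 = 1.8698 m


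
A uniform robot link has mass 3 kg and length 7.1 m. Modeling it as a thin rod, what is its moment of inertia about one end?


I = (1/3) * m * L^2
= (1/3) * 3 * 7.1^2
= 0.333333 * 3 * 50.41
= 50.41 kg*m^2


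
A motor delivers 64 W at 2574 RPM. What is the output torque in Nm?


omega = 2574 * 2*pi/60 = 269.5486 rad/s
tau = P / omega = 64 / 269.5486
= 0.2374 Nm


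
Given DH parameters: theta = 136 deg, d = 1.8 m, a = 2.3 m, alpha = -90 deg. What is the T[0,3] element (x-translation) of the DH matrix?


T[0,3] = a * cos(theta)
= 2.3 * cos(136 deg)
= 2.3 * -0.7193
= -1.6545


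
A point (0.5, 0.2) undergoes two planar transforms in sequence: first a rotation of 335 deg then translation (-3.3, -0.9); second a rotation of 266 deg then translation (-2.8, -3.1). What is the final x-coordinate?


After transform 1:
x1 = cos(335)*0.5 - sin(335)*0.2 + -3.3 = -2.7623
y1 = sin(335)*0.5 + cos(335)*0.2 + -0.9 = -0.93
After transform 2:
x2 = cos(266)*-2.7623 - sin(266)*-0.93 + -2.8
= -3.5351


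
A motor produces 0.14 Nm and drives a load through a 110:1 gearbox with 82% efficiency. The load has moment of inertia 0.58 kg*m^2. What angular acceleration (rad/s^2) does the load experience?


tau_out = tau_motor * N * eta
= 0.14 * 110 * 0.82 = 12.628 Nm
alpha = tau_out / I = 12.628 / 0.58
= 21.7724 rad/s^2


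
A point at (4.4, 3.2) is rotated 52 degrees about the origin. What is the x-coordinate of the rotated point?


x' = x*cos(theta) - y*sin(theta)
cos(52 deg) = 0.6157, sin(52 deg) = 0.788
x' = 4.4 * 0.6157 - 3.2 * 0.788
= 2.7089 - 2.5216
= 0.1873


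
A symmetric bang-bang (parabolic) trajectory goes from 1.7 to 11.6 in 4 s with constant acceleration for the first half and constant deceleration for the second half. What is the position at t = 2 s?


Symmetric rest-to-rest: each phase covers (pf-p0)/2 in time T/2. 0.5*a*(T/2)^2 = (pf-p0)/2 => a = 4*(pf-p0)/T^2
a = 4*(11.6-1.7)/4^2 = 2.475
t = 2 is in the acceleration phase (t <= T/2).
p = p0 + 0.5*a*t^2 = 1.7 + 0.5*2.475*2^2
= 6.65


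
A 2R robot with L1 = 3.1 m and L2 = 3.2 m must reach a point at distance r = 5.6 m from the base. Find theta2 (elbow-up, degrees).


cos(theta2) = (r^2 - L1^2 - L2^2) / (2*L1*L2)
cos(theta2) = (31.36 - 9.61 - 10.24) / 19.84
cos(theta2) = 0.580141
theta2 = 54.5395 degrees


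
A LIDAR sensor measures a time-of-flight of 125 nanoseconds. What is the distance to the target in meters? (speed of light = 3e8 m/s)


tof = 125 ns = 1.25e-07 s
dist = c * tof / 2
= 3e8 * 1.25e-07 / 2
= 18.75 m


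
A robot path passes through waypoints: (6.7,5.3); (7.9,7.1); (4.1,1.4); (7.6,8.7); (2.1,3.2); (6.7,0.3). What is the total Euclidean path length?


Segment lengths:
  seg1 = sqrt((1.2)^2 + (1.8)^2) = 2.1633
  seg2 = sqrt((-3.8)^2 + (-5.7)^2) = 6.8505
  seg3 = sqrt((3.5)^2 + (7.3)^2) = 8.0957
  seg4 = sqrt((-5.5)^2 + (-5.5)^2) = 7.7782
  seg5 = sqrt((4.6)^2 + (-2.9)^2) = 5.4378
Total = 30.3256


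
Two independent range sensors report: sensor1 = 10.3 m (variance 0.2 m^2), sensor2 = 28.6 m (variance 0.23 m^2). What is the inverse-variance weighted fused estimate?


w1 = (1/var1) / (1/var1 + 1/var2)
   = 5.0 / (5.0 + 4.3478) = 0.5349
w2 = 1 - w1 = 0.4651
fused = w1*s1 + w2*s2 = 5.5093 + 13.3023
= 18.8116 m


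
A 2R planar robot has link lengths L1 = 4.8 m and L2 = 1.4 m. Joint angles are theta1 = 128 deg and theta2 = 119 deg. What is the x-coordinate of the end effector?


Convert angles to radians: theta1 = 2.234, theta2 = 2.0769
x = L1*cos(theta1) + L2*cos(theta1+theta2)
x = -2.9552 + -0.547
x = -3.5022


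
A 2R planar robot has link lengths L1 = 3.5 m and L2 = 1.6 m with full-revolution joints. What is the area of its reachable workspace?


r_max = L1 + L2 = 5.1 m
r_min = |L1 - L2| = 1.9 m
Area = pi*(r_max^2 - r_min^2)
= pi*(26.01 - 3.61)
= pi * 22.4
= 70.3717 m^2


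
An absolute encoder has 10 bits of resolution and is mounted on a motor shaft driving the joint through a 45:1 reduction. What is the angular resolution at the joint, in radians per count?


counts = 2^10 = 1024
effective counts at joint = 1024 * 45 = 46080
resolution = 2*pi / 46080
= 1.3635e-04 rad/count


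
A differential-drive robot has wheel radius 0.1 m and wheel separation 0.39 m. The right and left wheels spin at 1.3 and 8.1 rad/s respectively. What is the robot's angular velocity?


vR = r*wR = 0.1*1.3 = 0.13 m/s
vL = r*wL = 0.1*8.1 = 0.81 m/s
v = (vR+vL)/2 = 0.47 m/s
omega = (vR-vL)/L = -1.7436 rad/s
angular velocity = -1.7436 rad/s


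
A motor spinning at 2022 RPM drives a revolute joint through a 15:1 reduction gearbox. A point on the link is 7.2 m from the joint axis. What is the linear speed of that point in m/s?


omega_motor = 2022 * 2*pi/60 = 211.7433 rad/s
omega_joint = omega_motor / 15 = 14.1162 rad/s
v = omega_joint * r = 14.1162 * 7.2
= 101.6368 m/s


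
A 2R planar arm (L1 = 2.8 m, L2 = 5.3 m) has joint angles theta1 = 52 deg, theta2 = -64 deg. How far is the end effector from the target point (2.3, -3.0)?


End effector via forward kinematics:
x = L1*cos(t1) + L2*cos(t1+t2) = 6.908
y = L1*sin(t1) + L2*sin(t1+t2) = 1.1045
Distance to target:
d = sqrt((2.3 - 6.908)^2 + (-3.0 - 1.1045)^2)
= sqrt(21.234 + 16.8469)
= 6.171 m


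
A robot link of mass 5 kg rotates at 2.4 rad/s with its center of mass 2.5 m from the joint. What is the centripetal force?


F = m * omega^2 * r
= 5 * 2.4^2 * 2.5
= 5 * 5.76 * 2.5
= 72.0 N


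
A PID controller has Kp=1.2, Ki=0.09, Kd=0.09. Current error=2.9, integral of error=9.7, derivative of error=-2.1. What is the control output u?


u = Kp*e + Ki*int(e) + Kd*de/dt
= 1.2*2.9 + 0.09*9.7 + 0.09*(-2.1)
= 3.48 + 0.873 + -0.189
= 4.164


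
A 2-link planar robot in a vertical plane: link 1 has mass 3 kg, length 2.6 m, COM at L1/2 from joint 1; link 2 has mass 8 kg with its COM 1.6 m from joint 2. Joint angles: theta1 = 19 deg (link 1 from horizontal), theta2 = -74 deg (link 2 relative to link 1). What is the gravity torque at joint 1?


Horizontal distance from joint 1 to link-1 COM:
  x_c1 = (L1/2)*cos(t1) = 1.3 * 0.9455 = 1.2292 m
Horizontal distance from joint 1 to link-2 COM:
  x_c2 = L1*cos(t1) + Lc2*cos(t1+t2)
       = 2.6*0.9455 + 1.6*0.5736 = 3.3761 m
tau1 = m1*g*x_c1 + m2*g*x_c2
     = 3*9.81*1.2292 + 8*9.81*3.3761
     = 36.1746 + 264.954
     = 301.1286 Nm


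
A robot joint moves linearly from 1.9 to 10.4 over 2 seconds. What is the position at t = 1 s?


s = t/T = 1/2 = 0.5
p(t) = p0 + (pf-p0)*s
= 1.9 + (10.4 - 1.9) * 0.5
= 6.15


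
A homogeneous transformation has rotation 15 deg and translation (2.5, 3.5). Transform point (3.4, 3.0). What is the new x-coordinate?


x' = cos(theta)*px - sin(theta)*py + tx
= 0.9659*3.4 - 0.2588*3.0 + 2.5
= 5.0077


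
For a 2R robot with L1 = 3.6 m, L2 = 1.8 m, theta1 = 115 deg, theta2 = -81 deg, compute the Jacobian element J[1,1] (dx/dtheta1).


J[1,1] = -L1*sin(t1) - L2*sin(t1+t2)
= -3.6*sin(115) - 1.8*sin(34)
= -4.2693


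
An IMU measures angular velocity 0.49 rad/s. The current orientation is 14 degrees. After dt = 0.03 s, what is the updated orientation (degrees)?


delta_theta = w * dt = 0.49 * 0.03 = 0.0147 rad
= 0.8422 deg
theta_new = 14 + 0.8422 = 14.8422 deg


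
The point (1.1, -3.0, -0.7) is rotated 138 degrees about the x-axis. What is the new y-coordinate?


Rotation about x-axis: y' = y*cos(theta) - z*sin(theta)
= -3.0 * -0.7431 - -0.7 * 0.6691
= 2.6978


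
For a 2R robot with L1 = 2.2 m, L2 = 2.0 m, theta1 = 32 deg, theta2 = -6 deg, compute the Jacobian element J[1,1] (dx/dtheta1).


J[1,1] = -L1*sin(t1) - L2*sin(t1+t2)
= -2.2*sin(32) - 2.0*sin(26)
= -2.0426


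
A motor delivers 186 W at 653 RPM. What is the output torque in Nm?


omega = 653 * 2*pi/60 = 68.382 rad/s
tau = P / omega = 186 / 68.382
= 2.72 Nm


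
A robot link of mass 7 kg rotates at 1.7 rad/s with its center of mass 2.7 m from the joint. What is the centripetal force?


F = m * omega^2 * r
= 7 * 1.7^2 * 2.7
= 7 * 2.89 * 2.7
= 54.621 N


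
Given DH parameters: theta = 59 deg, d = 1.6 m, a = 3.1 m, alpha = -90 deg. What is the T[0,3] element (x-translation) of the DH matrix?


T[0,3] = a * cos(theta)
= 3.1 * cos(59 deg)
= 3.1 * 0.515
= 1.5966


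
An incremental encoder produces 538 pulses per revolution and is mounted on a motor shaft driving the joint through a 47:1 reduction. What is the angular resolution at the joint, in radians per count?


counts per rev = 538
effective counts at joint = 538 * 47 = 25286
resolution = 2*pi / 25286
= 2.4848e-04 rad/count


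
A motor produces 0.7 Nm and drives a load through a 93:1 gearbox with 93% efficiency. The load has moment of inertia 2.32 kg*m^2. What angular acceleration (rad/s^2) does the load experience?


tau_out = tau_motor * N * eta
= 0.7 * 93 * 0.93 = 60.543 Nm
alpha = tau_out / I = 60.543 / 2.32
= 26.0961 rad/s^2


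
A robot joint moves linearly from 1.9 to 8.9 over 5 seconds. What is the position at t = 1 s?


s = t/T = 1/5 = 0.2
p(t) = p0 + (pf-p0)*s
= 1.9 + (8.9 - 1.9) * 0.2
= 3.3


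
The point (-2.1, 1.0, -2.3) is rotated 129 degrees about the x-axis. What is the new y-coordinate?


Rotation about x-axis: y' = y*cos(theta) - z*sin(theta)
= 1.0 * -0.6293 - -2.3 * 0.7771
= 1.1581


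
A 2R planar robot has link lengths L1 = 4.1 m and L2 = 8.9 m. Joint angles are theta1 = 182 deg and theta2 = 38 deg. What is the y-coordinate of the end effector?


Convert angles to radians: theta1 = 3.1765, theta2 = 0.6632
y = L1*sin(theta1) + L2*sin(theta1+theta2)
y = -0.1431 + -5.7208
y = -5.8639


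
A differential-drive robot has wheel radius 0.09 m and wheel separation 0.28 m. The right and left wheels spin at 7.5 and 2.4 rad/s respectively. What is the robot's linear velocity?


vR = r*wR = 0.09*7.5 = 0.675 m/s
vL = r*wL = 0.09*2.4 = 0.216 m/s
v = (vR+vL)/2 = 0.4455 m/s
omega = (vR-vL)/L = 1.6393 rad/s
linear velocity = 0.4455 m/s


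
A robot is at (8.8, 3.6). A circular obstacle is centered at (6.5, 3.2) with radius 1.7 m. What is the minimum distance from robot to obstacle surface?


center_dist = sqrt((8.8-6.5)^2 + (3.6-3.2)^2)
= sqrt(5.29 + 0.16)
= 2.3345
min_dist = center_dist - radius = 2.3345 - 1.7 = 0.6345 m


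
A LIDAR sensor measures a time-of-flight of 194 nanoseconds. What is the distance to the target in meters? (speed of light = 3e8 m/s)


tof = 194 ns = 1.94e-07 s
dist = c * tof / 2
= 3e8 * 1.94e-07 / 2
= 29.1 m


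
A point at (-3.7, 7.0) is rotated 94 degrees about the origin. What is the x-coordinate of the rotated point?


x' = x*cos(theta) - y*sin(theta)
cos(94 deg) = -0.0698, sin(94 deg) = 0.9976
x' = -3.7 * -0.0698 - 7.0 * 0.9976
= 0.2581 - 6.9829
= -6.7248


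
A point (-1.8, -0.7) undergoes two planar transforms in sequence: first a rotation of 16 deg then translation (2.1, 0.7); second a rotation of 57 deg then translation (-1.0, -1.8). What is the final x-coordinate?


After transform 1:
x1 = cos(16)*-1.8 - sin(16)*-0.7 + 2.1 = 0.5627
y1 = sin(16)*-1.8 + cos(16)*-0.7 + 0.7 = -0.469
After transform 2:
x2 = cos(57)*0.5627 - sin(57)*-0.469 + -1.0
= -0.3002


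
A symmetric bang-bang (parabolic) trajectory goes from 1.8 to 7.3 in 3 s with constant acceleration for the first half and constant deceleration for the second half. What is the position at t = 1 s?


Symmetric rest-to-rest: each phase covers (pf-p0)/2 in time T/2. 0.5*a*(T/2)^2 = (pf-p0)/2 => a = 4*(pf-p0)/T^2
a = 4*(7.3-1.8)/3^2 = 2.4444
t = 1 is in the acceleration phase (t <= T/2).
p = p0 + 0.5*a*t^2 = 1.8 + 0.5*2.4444*1^2
= 3.0222


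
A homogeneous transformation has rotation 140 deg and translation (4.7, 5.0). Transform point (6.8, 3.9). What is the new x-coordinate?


x' = cos(theta)*px - sin(theta)*py + tx
= -0.766*6.8 - 0.6428*3.9 + 4.7
= -3.016


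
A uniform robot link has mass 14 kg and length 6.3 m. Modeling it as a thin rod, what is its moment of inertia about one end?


I = (1/3) * m * L^2
= (1/3) * 14 * 6.3^2
= 0.333333 * 14 * 39.69
= 185.22 kg*m^2


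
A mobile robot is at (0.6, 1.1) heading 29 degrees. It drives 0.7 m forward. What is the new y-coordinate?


y_new = y0 + d*sin(theta)
= 1.1 + 0.7*sin(29)
= 1.1 + 0.3394
= 1.4394


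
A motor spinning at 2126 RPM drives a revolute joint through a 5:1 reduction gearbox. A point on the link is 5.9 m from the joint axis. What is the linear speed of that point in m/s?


omega_motor = 2126 * 2*pi/60 = 222.6342 rad/s
omega_joint = omega_motor / 5 = 44.5268 rad/s
v = omega_joint * r = 44.5268 * 5.9
= 262.7084 m/s


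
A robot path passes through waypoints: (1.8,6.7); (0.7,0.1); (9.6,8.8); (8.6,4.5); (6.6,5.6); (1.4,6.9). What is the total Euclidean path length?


Segment lengths:
  seg1 = sqrt((-1.1)^2 + (-6.6)^2) = 6.691
  seg2 = sqrt((8.9)^2 + (8.7)^2) = 12.4459
  seg3 = sqrt((-1.0)^2 + (-4.3)^2) = 4.4147
  seg4 = sqrt((-2.0)^2 + (1.1)^2) = 2.2825
  seg5 = sqrt((-5.2)^2 + (1.3)^2) = 5.36
Total = 31.1942


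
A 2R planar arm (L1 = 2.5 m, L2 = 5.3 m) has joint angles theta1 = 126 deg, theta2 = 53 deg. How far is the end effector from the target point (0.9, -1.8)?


End effector via forward kinematics:
x = L1*cos(t1) + L2*cos(t1+t2) = -6.7687
y = L1*sin(t1) + L2*sin(t1+t2) = 2.115
Distance to target:
d = sqrt((0.9 - -6.7687)^2 + (-1.8 - 2.115)^2)
= sqrt(58.8083 + 15.3275)
= 8.6102 m


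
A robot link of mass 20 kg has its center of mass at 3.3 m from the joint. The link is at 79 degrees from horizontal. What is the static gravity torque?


tau = m*g*L*cos(angle)
= 20 * 9.81 * 3.3 * cos(79 deg)
= 20 * 9.81 * 3.3 * 0.1908
= 123.5412 Nm


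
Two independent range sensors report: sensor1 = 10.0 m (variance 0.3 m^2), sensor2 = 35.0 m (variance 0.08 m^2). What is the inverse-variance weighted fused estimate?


w1 = (1/var1) / (1/var1 + 1/var2)
   = 3.3333 / (3.3333 + 12.5) = 0.2105
w2 = 1 - w1 = 0.7895
fused = w1*s1 + w2*s2 = 2.1053 + 27.6316
= 29.7368 m


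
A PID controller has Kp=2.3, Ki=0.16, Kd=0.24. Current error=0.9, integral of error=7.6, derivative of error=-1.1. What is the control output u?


u = Kp*e + Ki*int(e) + Kd*de/dt
= 2.3*0.9 + 0.16*7.6 + 0.24*(-1.1)
= 2.07 + 1.216 + -0.264
= 3.022


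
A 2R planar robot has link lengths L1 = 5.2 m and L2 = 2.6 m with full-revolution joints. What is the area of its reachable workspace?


r_max = L1 + L2 = 7.8 m
r_min = |L1 - L2| = 2.6 m
Area = pi*(r_max^2 - r_min^2)
= pi*(60.84 - 6.76)
= pi * 54.08
= 169.8973 m^2


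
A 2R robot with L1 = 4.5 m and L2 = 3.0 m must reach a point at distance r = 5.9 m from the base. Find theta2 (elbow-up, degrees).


cos(theta2) = (r^2 - L1^2 - L2^2) / (2*L1*L2)
cos(theta2) = (34.81 - 20.25 - 9.0) / 27.0
cos(theta2) = 0.205926
theta2 = 78.1163 degrees


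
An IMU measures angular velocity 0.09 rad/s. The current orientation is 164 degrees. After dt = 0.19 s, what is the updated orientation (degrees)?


delta_theta = w * dt = 0.09 * 0.19 = 0.0171 rad
= 0.9798 deg
theta_new = 164 + 0.9798 = 164.9798 deg
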